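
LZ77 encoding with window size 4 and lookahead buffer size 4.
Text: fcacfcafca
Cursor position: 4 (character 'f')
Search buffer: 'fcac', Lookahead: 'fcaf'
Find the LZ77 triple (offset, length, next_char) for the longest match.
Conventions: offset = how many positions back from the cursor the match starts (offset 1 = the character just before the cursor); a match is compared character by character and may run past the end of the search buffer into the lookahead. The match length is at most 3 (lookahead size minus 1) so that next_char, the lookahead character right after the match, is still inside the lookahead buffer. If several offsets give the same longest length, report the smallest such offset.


Try each offset into the search buffer:
  offset=1 (pos 3, char 'c'): match length 0
  offset=2 (pos 2, char 'a'): match length 0
  offset=3 (pos 1, char 'c'): match length 0
  offset=4 (pos 0, char 'f'): match length 3
Longest match has length 3 at offset 4.
next_char = character at position 4 + 3 = 7 -> 'f'

Best match: offset=4, length=3 (matching 'fca' starting at position 0)
LZ77 triple: (4, 3, 'f')


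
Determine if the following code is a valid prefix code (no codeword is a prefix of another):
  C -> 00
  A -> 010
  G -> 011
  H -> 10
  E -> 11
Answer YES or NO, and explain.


Checking each pair (does one codeword prefix another?):
  C='00' vs A='010': no prefix
  C='00' vs G='011': no prefix
  C='00' vs H='10': no prefix
  C='00' vs E='11': no prefix
  A='010' vs C='00': no prefix
  A='010' vs G='011': no prefix
  A='010' vs H='10': no prefix
  A='010' vs E='11': no prefix
  G='011' vs C='00': no prefix
  G='011' vs A='010': no prefix
  G='011' vs H='10': no prefix
  G='011' vs E='11': no prefix
  H='10' vs C='00': no prefix
  H='10' vs A='010': no prefix
  H='10' vs G='011': no prefix
  H='10' vs E='11': no prefix
  E='11' vs C='00': no prefix
  E='11' vs A='010': no prefix
  E='11' vs G='011': no prefix
  E='11' vs H='10': no prefix
No violation found over all pairs.

YES -- this is a valid prefix code. No codeword is a prefix of any other codeword.


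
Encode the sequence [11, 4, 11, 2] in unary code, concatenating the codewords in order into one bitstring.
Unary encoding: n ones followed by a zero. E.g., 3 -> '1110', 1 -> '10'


Encode each number as n ones followed by a terminating 0:
  11 -> 111111111110 (12 bits)
  4 -> 11110 (5 bits)
  11 -> 111111111110 (12 bits)
  2 -> 110 (3 bits)
Total length = 12 + 5 + 12 + 3 = 32 bits.

Unary([11, 4, 11, 2]) = 11111111111011110111111111110110 (32 bits)


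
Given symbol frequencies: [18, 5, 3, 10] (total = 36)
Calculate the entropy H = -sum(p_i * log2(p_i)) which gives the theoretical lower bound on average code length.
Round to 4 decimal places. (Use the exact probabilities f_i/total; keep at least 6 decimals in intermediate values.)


Per-symbol terms -p_i * log2(p_i) with p_i = f_i/36:
  p = 18/36 = 0.500000: log2(p) = -1.000000, -p*log2(p) = 0.500000
  p = 5/36 = 0.138889: log2(p) = -2.847997, -p*log2(p) = 0.395555
  p = 3/36 = 0.083333: log2(p) = -3.584963, -p*log2(p) = 0.298747
  p = 10/36 = 0.277778: log2(p) = -1.847997, -p*log2(p) = 0.513332
H = 0.500000 + 0.395555 + 0.298747 + 0.513332 = 1.707634

H = 1.7076 bits/symbol


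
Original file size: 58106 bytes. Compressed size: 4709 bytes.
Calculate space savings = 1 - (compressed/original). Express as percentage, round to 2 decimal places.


ratio = compressed/original = 4709/58106 = 0.081042
savings = 1 - ratio = 1 - 0.081042 = 0.918958
as a percentage: 0.918958 * 100 = 91.9%

Space savings = 1 - 4709/58106 = 91.9%


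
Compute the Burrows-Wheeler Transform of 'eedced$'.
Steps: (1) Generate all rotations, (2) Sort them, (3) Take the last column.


Rotations (sorted):
  0: $eedced -> last char: d
  1: ced$eed -> last char: d
  2: d$eedce -> last char: e
  3: dced$ee -> last char: e
  4: ed$eedc -> last char: c
  5: edced$e -> last char: e
  6: eedced$ -> last char: $


BWT = ddeece$


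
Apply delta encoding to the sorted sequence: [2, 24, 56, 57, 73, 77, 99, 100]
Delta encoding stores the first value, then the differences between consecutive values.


First value: 2
Deltas:
  24 - 2 = 22
  56 - 24 = 32
  57 - 56 = 1
  73 - 57 = 16
  77 - 73 = 4
  99 - 77 = 22
  100 - 99 = 1


Delta encoded: [2, 22, 32, 1, 16, 4, 22, 1]


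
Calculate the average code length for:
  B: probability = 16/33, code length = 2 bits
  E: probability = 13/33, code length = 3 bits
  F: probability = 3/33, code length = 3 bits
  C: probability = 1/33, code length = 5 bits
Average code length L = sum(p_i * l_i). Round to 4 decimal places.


Weighted contributions p_i * l_i:
  B: (16/33) * 2 = 32/33
  E: (13/33) * 3 = 39/33
  F: (3/33) * 3 = 9/33
  C: (1/33) * 5 = 5/33
Sum = (32 + 39 + 9 + 5)/33 = 85/33

L = 85/33 = 2.5758 bits/symbol


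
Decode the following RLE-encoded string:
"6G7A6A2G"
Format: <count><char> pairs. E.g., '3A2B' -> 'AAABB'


Expanding each <count><char> pair:
  6G -> 'GGGGGG'
  7A -> 'AAAAAAA'
  6A -> 'AAAAAA'
  2G -> 'GG'

Decoded = GGGGGGAAAAAAAAAAAAAGG


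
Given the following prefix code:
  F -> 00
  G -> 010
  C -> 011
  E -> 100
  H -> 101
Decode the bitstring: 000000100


Decoding step by step:
Bits 00 -> F
Bits 00 -> F
Bits 00 -> F
Bits 100 -> E


Decoded message: FFFE


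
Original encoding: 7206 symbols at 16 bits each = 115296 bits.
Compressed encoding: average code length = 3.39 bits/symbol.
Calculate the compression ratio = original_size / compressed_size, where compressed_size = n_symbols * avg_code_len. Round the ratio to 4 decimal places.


original_size = n_symbols * orig_bits = 7206 * 16 = 115296 bits
compressed_size = n_symbols * avg_code_len = 7206 * 3.39 = 24428.34 bits
ratio = original_size / compressed_size = 115296 / 24428.34 = 4.7198

Compression ratio = 4.7198


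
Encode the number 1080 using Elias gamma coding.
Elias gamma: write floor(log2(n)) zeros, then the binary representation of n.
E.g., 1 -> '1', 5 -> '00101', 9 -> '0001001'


num_bits = floor(log2(1080)) + 1 = 11
leading_zeros = num_bits - 1 = 10
binary(1080) = 10000111000

Elias gamma(1080) = '0000000000' + '10000111000' = 000000000010000111000 (21 bits)


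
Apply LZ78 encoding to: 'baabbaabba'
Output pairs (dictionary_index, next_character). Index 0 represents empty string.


LZ78 encoding steps:
Dictionary: {0: ''}
Step 1: w='' (idx 0), next='b' -> output (0, 'b'), add 'b' as idx 1
Step 2: w='' (idx 0), next='a' -> output (0, 'a'), add 'a' as idx 2
Step 3: w='a' (idx 2), next='b' -> output (2, 'b'), add 'ab' as idx 3
Step 4: w='b' (idx 1), next='a' -> output (1, 'a'), add 'ba' as idx 4
Step 5: w='ab' (idx 3), next='b' -> output (3, 'b'), add 'abb' as idx 5
Step 6: w='a' (idx 2), end of input -> output (2, '')


Encoded: [(0, 'b'), (0, 'a'), (2, 'b'), (1, 'a'), (3, 'b'), (2, '')]


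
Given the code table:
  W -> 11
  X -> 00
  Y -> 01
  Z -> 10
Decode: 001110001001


Decoding:
00 -> X
11 -> W
10 -> Z
00 -> X
10 -> Z
01 -> Y


Result: XWZXZY


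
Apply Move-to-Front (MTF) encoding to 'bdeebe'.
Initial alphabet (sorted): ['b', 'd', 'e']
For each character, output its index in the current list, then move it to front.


MTF encoding:
'b': index 0 in ['b', 'd', 'e'] -> ['b', 'd', 'e']
'd': index 1 in ['b', 'd', 'e'] -> ['d', 'b', 'e']
'e': index 2 in ['d', 'b', 'e'] -> ['e', 'd', 'b']
'e': index 0 in ['e', 'd', 'b'] -> ['e', 'd', 'b']
'b': index 2 in ['e', 'd', 'b'] -> ['b', 'e', 'd']
'e': index 1 in ['b', 'e', 'd'] -> ['e', 'b', 'd']


Output: [0, 1, 2, 0, 2, 1]


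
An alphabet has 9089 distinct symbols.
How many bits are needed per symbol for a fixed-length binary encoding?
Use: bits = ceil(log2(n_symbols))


log2(9089) = 13.1499
Bracket: 2^13 = 8192 < 9089 <= 2^14 = 16384
So ceil(log2(9089)) = 14

bits = ceil(log2(9089)) = ceil(13.1499) = 14 bits


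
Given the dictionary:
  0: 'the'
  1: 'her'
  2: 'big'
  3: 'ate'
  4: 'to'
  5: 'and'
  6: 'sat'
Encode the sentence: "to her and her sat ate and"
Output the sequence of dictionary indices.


Look up each word in the dictionary:
  'to' -> 4
  'her' -> 1
  'and' -> 5
  'her' -> 1
  'sat' -> 6
  'ate' -> 3
  'and' -> 5

Encoded: [4, 1, 5, 1, 6, 3, 5]


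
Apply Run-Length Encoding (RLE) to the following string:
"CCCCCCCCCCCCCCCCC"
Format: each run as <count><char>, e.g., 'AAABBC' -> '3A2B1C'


Scanning runs left to right:
  i=0: run of 'C' x 17 -> '17C'

RLE = 17C


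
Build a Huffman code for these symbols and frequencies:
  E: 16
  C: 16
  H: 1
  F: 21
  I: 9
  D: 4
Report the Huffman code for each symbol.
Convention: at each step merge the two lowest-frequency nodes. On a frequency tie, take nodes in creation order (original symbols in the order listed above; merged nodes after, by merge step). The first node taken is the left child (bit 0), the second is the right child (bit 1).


Huffman tree construction:
Step 1: Merge H(1) + D(4) = 5
Step 2: Merge (H+D)(5) + I(9) = 14
Step 3: Merge ((H+D)+I)(14) + E(16) = 30
Step 4: Merge C(16) + F(21) = 37
Step 5: Merge (((H+D)+I)+E)(30) + (C+F)(37) = 67
Read each symbol's code off the tree from the root (left child = 0, right child = 1).

Codes:
  E: 01 (length 2)
  C: 10 (length 2)
  H: 0000 (length 4)
  F: 11 (length 2)
  I: 001 (length 3)
  D: 0001 (length 4)
Average code length: 153/67 = 2.2836 bits/symbol


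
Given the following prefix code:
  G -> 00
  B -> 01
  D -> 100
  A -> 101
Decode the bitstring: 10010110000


Decoding step by step:
Bits 100 -> D
Bits 101 -> A
Bits 100 -> D
Bits 00 -> G


Decoded message: DADG


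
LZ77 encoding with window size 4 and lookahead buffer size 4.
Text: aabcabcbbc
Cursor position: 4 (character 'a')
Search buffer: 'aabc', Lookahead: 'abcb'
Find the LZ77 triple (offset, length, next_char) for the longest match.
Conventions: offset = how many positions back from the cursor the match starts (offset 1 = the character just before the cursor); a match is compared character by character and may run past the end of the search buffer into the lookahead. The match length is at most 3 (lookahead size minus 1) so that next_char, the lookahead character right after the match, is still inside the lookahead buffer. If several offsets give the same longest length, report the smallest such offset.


Try each offset into the search buffer:
  offset=1 (pos 3, char 'c'): match length 0
  offset=2 (pos 2, char 'b'): match length 0
  offset=3 (pos 1, char 'a'): match length 3
  offset=4 (pos 0, char 'a'): match length 1
Longest match has length 3 at offset 3.
next_char = character at position 4 + 3 = 7 -> 'b'

Best match: offset=3, length=3 (matching 'abc' starting at position 1)
LZ77 triple: (3, 3, 'b')


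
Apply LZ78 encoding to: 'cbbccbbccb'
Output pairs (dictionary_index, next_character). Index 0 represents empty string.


LZ78 encoding steps:
Dictionary: {0: ''}
Step 1: w='' (idx 0), next='c' -> output (0, 'c'), add 'c' as idx 1
Step 2: w='' (idx 0), next='b' -> output (0, 'b'), add 'b' as idx 2
Step 3: w='b' (idx 2), next='c' -> output (2, 'c'), add 'bc' as idx 3
Step 4: w='c' (idx 1), next='b' -> output (1, 'b'), add 'cb' as idx 4
Step 5: w='bc' (idx 3), next='c' -> output (3, 'c'), add 'bcc' as idx 5
Step 6: w='b' (idx 2), end of input -> output (2, '')


Encoded: [(0, 'c'), (0, 'b'), (2, 'c'), (1, 'b'), (3, 'c'), (2, '')]


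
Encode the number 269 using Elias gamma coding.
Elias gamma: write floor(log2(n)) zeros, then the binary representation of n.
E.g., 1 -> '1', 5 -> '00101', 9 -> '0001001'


num_bits = floor(log2(269)) + 1 = 9
leading_zeros = num_bits - 1 = 8
binary(269) = 100001101

Elias gamma(269) = '00000000' + '100001101' = 00000000100001101 (17 bits)


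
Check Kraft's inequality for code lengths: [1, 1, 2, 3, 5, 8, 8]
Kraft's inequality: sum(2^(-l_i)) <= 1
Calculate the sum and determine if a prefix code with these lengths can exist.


Sum = 2^(-1) + 2^(-1) + 2^(-2) + 2^(-3) + 2^(-5) + 2^(-8) + 2^(-8)
    = 0.5 + 0.5 + 0.25 + 0.125 + 0.03125 + 0.00390625 + 0.00390625
    = 362/256 = 1.4140625
Since 1.4140625 > 1, Kraft's inequality is NOT satisfied.
A prefix code with these lengths CANNOT exist.

Kraft sum = 1.4140625. Not satisfied.


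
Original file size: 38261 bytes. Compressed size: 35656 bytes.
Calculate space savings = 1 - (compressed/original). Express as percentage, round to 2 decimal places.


ratio = compressed/original = 35656/38261 = 0.931915
savings = 1 - ratio = 1 - 0.931915 = 0.068085
as a percentage: 0.068085 * 100 = 6.81%

Space savings = 1 - 35656/38261 = 6.81%


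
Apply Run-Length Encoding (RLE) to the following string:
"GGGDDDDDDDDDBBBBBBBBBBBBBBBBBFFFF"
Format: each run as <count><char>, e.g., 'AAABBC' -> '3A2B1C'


Scanning runs left to right:
  i=0: run of 'G' x 3 -> '3G'
  i=3: run of 'D' x 9 -> '9D'
  i=12: run of 'B' x 17 -> '17B'
  i=29: run of 'F' x 4 -> '4F'

RLE = 3G9D17B4F


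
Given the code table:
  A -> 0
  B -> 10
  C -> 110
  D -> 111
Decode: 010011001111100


Decoding:
0 -> A
10 -> B
0 -> A
110 -> C
0 -> A
111 -> D
110 -> C
0 -> A


Result: ABACADCA


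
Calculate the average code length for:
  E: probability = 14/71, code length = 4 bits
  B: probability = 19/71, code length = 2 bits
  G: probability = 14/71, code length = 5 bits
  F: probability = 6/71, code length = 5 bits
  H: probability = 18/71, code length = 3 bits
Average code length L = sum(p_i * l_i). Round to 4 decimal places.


Weighted contributions p_i * l_i:
  E: (14/71) * 4 = 56/71
  B: (19/71) * 2 = 38/71
  G: (14/71) * 5 = 70/71
  F: (6/71) * 5 = 30/71
  H: (18/71) * 3 = 54/71
Sum = (56 + 38 + 70 + 30 + 54)/71 = 248/71

L = 248/71 = 3.4930 bits/symbol


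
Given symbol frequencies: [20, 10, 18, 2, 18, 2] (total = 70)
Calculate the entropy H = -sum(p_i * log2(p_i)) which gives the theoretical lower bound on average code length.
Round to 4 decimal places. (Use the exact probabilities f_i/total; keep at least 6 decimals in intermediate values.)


Per-symbol terms -p_i * log2(p_i) with p_i = f_i/70:
  p = 20/70 = 0.285714: log2(p) = -1.807355, -p*log2(p) = 0.516387
  p = 10/70 = 0.142857: log2(p) = -2.807355, -p*log2(p) = 0.401051
  p = 18/70 = 0.257143: log2(p) = -1.959358, -p*log2(p) = 0.503835
  p = 2/70 = 0.028571: log2(p) = -5.129283, -p*log2(p) = 0.146551
  p = 18/70 = 0.257143: log2(p) = -1.959358, -p*log2(p) = 0.503835
  p = 2/70 = 0.028571: log2(p) = -5.129283, -p*log2(p) = 0.146551
H = 0.516387 + 0.401051 + 0.503835 + 0.146551 + 0.503835 + 0.146551 = 2.218210

H = 2.2182 bits/symbol


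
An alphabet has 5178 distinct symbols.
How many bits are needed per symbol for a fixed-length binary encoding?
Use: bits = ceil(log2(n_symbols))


log2(5178) = 12.3382
Bracket: 2^12 = 4096 < 5178 <= 2^13 = 8192
So ceil(log2(5178)) = 13

bits = ceil(log2(5178)) = ceil(12.3382) = 13 bits


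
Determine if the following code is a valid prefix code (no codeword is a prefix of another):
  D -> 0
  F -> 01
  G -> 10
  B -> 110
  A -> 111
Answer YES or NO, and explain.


Checking each pair (does one codeword prefix another?):
  D='0' vs F='01': prefix -- VIOLATION

NO -- this is NOT a valid prefix code. D (0) is a prefix of F (01).


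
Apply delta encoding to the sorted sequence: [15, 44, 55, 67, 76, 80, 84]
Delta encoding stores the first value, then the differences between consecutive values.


First value: 15
Deltas:
  44 - 15 = 29
  55 - 44 = 11
  67 - 55 = 12
  76 - 67 = 9
  80 - 76 = 4
  84 - 80 = 4


Delta encoded: [15, 29, 11, 12, 9, 4, 4]


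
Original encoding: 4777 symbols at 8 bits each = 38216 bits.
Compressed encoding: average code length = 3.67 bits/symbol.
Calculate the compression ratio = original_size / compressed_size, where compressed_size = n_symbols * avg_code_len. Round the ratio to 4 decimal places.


original_size = n_symbols * orig_bits = 4777 * 8 = 38216 bits
compressed_size = n_symbols * avg_code_len = 4777 * 3.67 = 17531.59 bits
ratio = original_size / compressed_size = 38216 / 17531.59 = 2.1798

Compression ratio = 2.1798


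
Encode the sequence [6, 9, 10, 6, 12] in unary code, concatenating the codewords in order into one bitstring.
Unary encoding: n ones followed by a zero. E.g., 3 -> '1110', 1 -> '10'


Encode each number as n ones followed by a terminating 0:
  6 -> 1111110 (7 bits)
  9 -> 1111111110 (10 bits)
  10 -> 11111111110 (11 bits)
  6 -> 1111110 (7 bits)
  12 -> 1111111111110 (13 bits)
Total length = 7 + 10 + 11 + 7 + 13 = 48 bits.

Unary([6, 9, 10, 6, 12]) = 111111011111111101111111111011111101111111111110 (48 bits)


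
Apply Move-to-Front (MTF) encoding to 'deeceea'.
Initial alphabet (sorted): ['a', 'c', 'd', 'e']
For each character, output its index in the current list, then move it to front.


MTF encoding:
'd': index 2 in ['a', 'c', 'd', 'e'] -> ['d', 'a', 'c', 'e']
'e': index 3 in ['d', 'a', 'c', 'e'] -> ['e', 'd', 'a', 'c']
'e': index 0 in ['e', 'd', 'a', 'c'] -> ['e', 'd', 'a', 'c']
'c': index 3 in ['e', 'd', 'a', 'c'] -> ['c', 'e', 'd', 'a']
'e': index 1 in ['c', 'e', 'd', 'a'] -> ['e', 'c', 'd', 'a']
'e': index 0 in ['e', 'c', 'd', 'a'] -> ['e', 'c', 'd', 'a']
'a': index 3 in ['e', 'c', 'd', 'a'] -> ['a', 'e', 'c', 'd']


Output: [2, 3, 0, 3, 1, 0, 3]


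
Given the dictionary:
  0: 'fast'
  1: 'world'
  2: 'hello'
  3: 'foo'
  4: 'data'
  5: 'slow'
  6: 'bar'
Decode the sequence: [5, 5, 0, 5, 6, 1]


Look up each index in the dictionary:
  5 -> 'slow'
  5 -> 'slow'
  0 -> 'fast'
  5 -> 'slow'
  6 -> 'bar'
  1 -> 'world'

Decoded: "slow slow fast slow bar world"


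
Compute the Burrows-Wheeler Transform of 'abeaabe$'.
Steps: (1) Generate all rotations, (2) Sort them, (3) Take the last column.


Rotations (sorted):
  0: $abeaabe -> last char: e
  1: aabe$abe -> last char: e
  2: abe$abea -> last char: a
  3: abeaabe$ -> last char: $
  4: be$abeaa -> last char: a
  5: beaabe$a -> last char: a
  6: e$abeaab -> last char: b
  7: eaabe$ab -> last char: b


BWT = eea$aabb


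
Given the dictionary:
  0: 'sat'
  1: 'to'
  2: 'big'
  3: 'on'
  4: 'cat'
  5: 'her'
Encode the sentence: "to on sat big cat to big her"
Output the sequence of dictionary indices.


Look up each word in the dictionary:
  'to' -> 1
  'on' -> 3
  'sat' -> 0
  'big' -> 2
  'cat' -> 4
  'to' -> 1
  'big' -> 2
  'her' -> 5

Encoded: [1, 3, 0, 2, 4, 1, 2, 5]


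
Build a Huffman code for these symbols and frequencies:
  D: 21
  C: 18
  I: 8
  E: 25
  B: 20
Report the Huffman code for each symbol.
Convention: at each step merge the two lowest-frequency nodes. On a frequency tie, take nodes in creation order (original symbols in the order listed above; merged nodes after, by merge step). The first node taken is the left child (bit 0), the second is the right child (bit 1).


Huffman tree construction:
Step 1: Merge I(8) + C(18) = 26
Step 2: Merge B(20) + D(21) = 41
Step 3: Merge E(25) + (I+C)(26) = 51
Step 4: Merge (B+D)(41) + (E+(I+C))(51) = 92
Read each symbol's code off the tree from the root (left child = 0, right child = 1).

Codes:
  D: 01 (length 2)
  C: 111 (length 3)
  I: 110 (length 3)
  E: 10 (length 2)
  B: 00 (length 2)
Average code length: 210/92 = 2.2826 bits/symbol


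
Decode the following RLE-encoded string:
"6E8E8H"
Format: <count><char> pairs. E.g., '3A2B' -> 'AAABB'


Expanding each <count><char> pair:
  6E -> 'EEEEEE'
  8E -> 'EEEEEEEE'
  8H -> 'HHHHHHHH'

Decoded = EEEEEEEEEEEEEEHHHHHHHH


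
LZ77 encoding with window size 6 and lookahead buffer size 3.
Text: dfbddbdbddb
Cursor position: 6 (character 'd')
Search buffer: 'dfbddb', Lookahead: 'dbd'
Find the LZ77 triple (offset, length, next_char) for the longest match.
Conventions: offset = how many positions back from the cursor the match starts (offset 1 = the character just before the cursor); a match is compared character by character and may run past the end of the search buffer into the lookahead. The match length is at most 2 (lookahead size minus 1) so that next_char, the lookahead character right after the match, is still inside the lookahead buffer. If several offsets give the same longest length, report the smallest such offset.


Try each offset into the search buffer:
  offset=1 (pos 5, char 'b'): match length 0
  offset=2 (pos 4, char 'd'): match length 2
  offset=3 (pos 3, char 'd'): match length 1
  offset=4 (pos 2, char 'b'): match length 0
  offset=5 (pos 1, char 'f'): match length 0
  offset=6 (pos 0, char 'd'): match length 1
Longest match has length 2 at offset 2.
next_char = character at position 6 + 2 = 8 -> 'd'

Best match: offset=2, length=2 (matching 'db' starting at position 4)
LZ77 triple: (2, 2, 'd')


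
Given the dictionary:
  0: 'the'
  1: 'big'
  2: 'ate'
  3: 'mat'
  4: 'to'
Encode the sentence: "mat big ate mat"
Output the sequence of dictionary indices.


Look up each word in the dictionary:
  'mat' -> 3
  'big' -> 1
  'ate' -> 2
  'mat' -> 3

Encoded: [3, 1, 2, 3]


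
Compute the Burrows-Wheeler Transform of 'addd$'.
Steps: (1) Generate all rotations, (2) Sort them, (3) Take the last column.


Rotations (sorted):
  0: $addd -> last char: d
  1: addd$ -> last char: $
  2: d$add -> last char: d
  3: dd$ad -> last char: d
  4: ddd$a -> last char: a


BWT = d$dda


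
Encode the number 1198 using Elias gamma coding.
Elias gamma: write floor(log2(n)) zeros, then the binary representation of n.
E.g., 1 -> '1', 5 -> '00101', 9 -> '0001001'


num_bits = floor(log2(1198)) + 1 = 11
leading_zeros = num_bits - 1 = 10
binary(1198) = 10010101110

Elias gamma(1198) = '0000000000' + '10010101110' = 000000000010010101110 (21 bits)


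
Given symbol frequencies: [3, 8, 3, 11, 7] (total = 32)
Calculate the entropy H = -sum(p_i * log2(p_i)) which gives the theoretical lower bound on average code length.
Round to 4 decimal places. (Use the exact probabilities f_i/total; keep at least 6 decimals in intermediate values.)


Per-symbol terms -p_i * log2(p_i) with p_i = f_i/32:
  p = 3/32 = 0.093750: log2(p) = -3.415037, -p*log2(p) = 0.320160
  p = 8/32 = 0.250000: log2(p) = -2.000000, -p*log2(p) = 0.500000
  p = 3/32 = 0.093750: log2(p) = -3.415037, -p*log2(p) = 0.320160
  p = 11/32 = 0.343750: log2(p) = -1.540568, -p*log2(p) = 0.529570
  p = 7/32 = 0.218750: log2(p) = -2.192645, -p*log2(p) = 0.479641
H = 0.320160 + 0.500000 + 0.320160 + 0.529570 + 0.479641 = 2.149531

H = 2.1495 bits/symbol


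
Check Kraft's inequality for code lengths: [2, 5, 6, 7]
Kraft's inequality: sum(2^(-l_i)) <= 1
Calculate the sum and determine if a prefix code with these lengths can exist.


Sum = 2^(-2) + 2^(-5) + 2^(-6) + 2^(-7)
    = 0.25 + 0.03125 + 0.015625 + 0.0078125
    = 39/128 = 0.3046875
Since 0.3046875 <= 1, Kraft's inequality IS satisfied.
A prefix code with these lengths CAN exist.

Kraft sum = 0.3046875. Satisfied.


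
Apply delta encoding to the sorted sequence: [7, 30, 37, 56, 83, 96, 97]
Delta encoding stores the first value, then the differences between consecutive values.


First value: 7
Deltas:
  30 - 7 = 23
  37 - 30 = 7
  56 - 37 = 19
  83 - 56 = 27
  96 - 83 = 13
  97 - 96 = 1


Delta encoded: [7, 23, 7, 19, 27, 13, 1]


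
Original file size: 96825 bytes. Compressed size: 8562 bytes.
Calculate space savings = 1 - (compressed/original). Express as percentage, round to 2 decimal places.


ratio = compressed/original = 8562/96825 = 0.088428
savings = 1 - ratio = 1 - 0.088428 = 0.911572
as a percentage: 0.911572 * 100 = 91.16%

Space savings = 1 - 8562/96825 = 91.16%


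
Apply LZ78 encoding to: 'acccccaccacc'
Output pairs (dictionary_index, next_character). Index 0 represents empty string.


LZ78 encoding steps:
Dictionary: {0: ''}
Step 1: w='' (idx 0), next='a' -> output (0, 'a'), add 'a' as idx 1
Step 2: w='' (idx 0), next='c' -> output (0, 'c'), add 'c' as idx 2
Step 3: w='c' (idx 2), next='c' -> output (2, 'c'), add 'cc' as idx 3
Step 4: w='cc' (idx 3), next='a' -> output (3, 'a'), add 'cca' as idx 4
Step 5: w='cca' (idx 4), next='c' -> output (4, 'c'), add 'ccac' as idx 5
Step 6: w='c' (idx 2), end of input -> output (2, '')


Encoded: [(0, 'a'), (0, 'c'), (2, 'c'), (3, 'a'), (4, 'c'), (2, '')]


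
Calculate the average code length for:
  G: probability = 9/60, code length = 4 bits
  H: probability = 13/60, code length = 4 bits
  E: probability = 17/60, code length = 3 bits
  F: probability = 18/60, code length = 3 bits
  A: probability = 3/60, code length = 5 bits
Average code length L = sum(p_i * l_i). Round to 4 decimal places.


Weighted contributions p_i * l_i:
  G: (9/60) * 4 = 36/60
  H: (13/60) * 4 = 52/60
  E: (17/60) * 3 = 51/60
  F: (18/60) * 3 = 54/60
  A: (3/60) * 5 = 15/60
Sum = (36 + 52 + 51 + 54 + 15)/60 = 208/60

L = 208/60 = 3.4667 bits/symbol


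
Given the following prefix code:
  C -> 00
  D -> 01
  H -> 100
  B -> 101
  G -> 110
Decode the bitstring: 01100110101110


Decoding step by step:
Bits 01 -> D
Bits 100 -> H
Bits 110 -> G
Bits 101 -> B
Bits 110 -> G


Decoded message: DHGBG


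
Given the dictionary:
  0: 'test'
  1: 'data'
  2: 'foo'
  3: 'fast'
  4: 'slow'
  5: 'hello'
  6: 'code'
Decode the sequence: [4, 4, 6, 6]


Look up each index in the dictionary:
  4 -> 'slow'
  4 -> 'slow'
  6 -> 'code'
  6 -> 'code'

Decoded: "slow slow code code"


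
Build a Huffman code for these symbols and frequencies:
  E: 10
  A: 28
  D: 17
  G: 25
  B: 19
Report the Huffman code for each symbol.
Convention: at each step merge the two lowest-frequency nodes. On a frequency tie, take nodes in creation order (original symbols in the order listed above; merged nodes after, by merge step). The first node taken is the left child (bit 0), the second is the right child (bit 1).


Huffman tree construction:
Step 1: Merge E(10) + D(17) = 27
Step 2: Merge B(19) + G(25) = 44
Step 3: Merge (E+D)(27) + A(28) = 55
Step 4: Merge (B+G)(44) + ((E+D)+A)(55) = 99
Read each symbol's code off the tree from the root (left child = 0, right child = 1).

Codes:
  E: 100 (length 3)
  A: 11 (length 2)
  D: 101 (length 3)
  G: 01 (length 2)
  B: 00 (length 2)
Average code length: 225/99 = 2.2727 bits/symbol


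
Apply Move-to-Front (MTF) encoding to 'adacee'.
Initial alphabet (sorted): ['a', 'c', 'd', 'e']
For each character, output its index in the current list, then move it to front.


MTF encoding:
'a': index 0 in ['a', 'c', 'd', 'e'] -> ['a', 'c', 'd', 'e']
'd': index 2 in ['a', 'c', 'd', 'e'] -> ['d', 'a', 'c', 'e']
'a': index 1 in ['d', 'a', 'c', 'e'] -> ['a', 'd', 'c', 'e']
'c': index 2 in ['a', 'd', 'c', 'e'] -> ['c', 'a', 'd', 'e']
'e': index 3 in ['c', 'a', 'd', 'e'] -> ['e', 'c', 'a', 'd']
'e': index 0 in ['e', 'c', 'a', 'd'] -> ['e', 'c', 'a', 'd']


Output: [0, 2, 1, 2, 3, 0]


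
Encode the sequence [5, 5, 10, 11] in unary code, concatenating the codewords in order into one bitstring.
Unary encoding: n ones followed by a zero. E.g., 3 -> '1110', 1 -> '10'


Encode each number as n ones followed by a terminating 0:
  5 -> 111110 (6 bits)
  5 -> 111110 (6 bits)
  10 -> 11111111110 (11 bits)
  11 -> 111111111110 (12 bits)
Total length = 6 + 6 + 11 + 12 = 35 bits.

Unary([5, 5, 10, 11]) = 11111011111011111111110111111111110 (35 bits)


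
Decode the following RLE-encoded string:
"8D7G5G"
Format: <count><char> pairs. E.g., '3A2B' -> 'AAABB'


Expanding each <count><char> pair:
  8D -> 'DDDDDDDD'
  7G -> 'GGGGGGG'
  5G -> 'GGGGG'

Decoded = DDDDDDDDGGGGGGGGGGGG


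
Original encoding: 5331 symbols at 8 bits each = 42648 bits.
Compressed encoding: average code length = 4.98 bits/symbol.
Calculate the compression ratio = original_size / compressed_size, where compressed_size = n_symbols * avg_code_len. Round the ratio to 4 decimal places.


original_size = n_symbols * orig_bits = 5331 * 8 = 42648 bits
compressed_size = n_symbols * avg_code_len = 5331 * 4.98 = 26548.38 bits
ratio = original_size / compressed_size = 42648 / 26548.38 = 1.6064

Compression ratio = 1.6064


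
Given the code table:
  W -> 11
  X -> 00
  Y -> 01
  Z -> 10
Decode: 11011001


Decoding:
11 -> W
01 -> Y
10 -> Z
01 -> Y


Result: WYZY


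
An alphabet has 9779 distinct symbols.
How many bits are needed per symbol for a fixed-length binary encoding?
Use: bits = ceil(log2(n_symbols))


log2(9779) = 13.2555
Bracket: 2^13 = 8192 < 9779 <= 2^14 = 16384
So ceil(log2(9779)) = 14

bits = ceil(log2(9779)) = ceil(13.2555) = 14 bits


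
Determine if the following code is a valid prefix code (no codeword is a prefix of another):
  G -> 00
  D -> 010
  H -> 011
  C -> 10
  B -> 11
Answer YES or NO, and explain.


Checking each pair (does one codeword prefix another?):
  G='00' vs D='010': no prefix
  G='00' vs H='011': no prefix
  G='00' vs C='10': no prefix
  G='00' vs B='11': no prefix
  D='010' vs G='00': no prefix
  D='010' vs H='011': no prefix
  D='010' vs C='10': no prefix
  D='010' vs B='11': no prefix
  H='011' vs G='00': no prefix
  H='011' vs D='010': no prefix
  H='011' vs C='10': no prefix
  H='011' vs B='11': no prefix
  C='10' vs G='00': no prefix
  C='10' vs D='010': no prefix
  C='10' vs H='011': no prefix
  C='10' vs B='11': no prefix
  B='11' vs G='00': no prefix
  B='11' vs D='010': no prefix
  B='11' vs H='011': no prefix
  B='11' vs C='10': no prefix
No violation found over all pairs.

YES -- this is a valid prefix code. No codeword is a prefix of any other codeword.


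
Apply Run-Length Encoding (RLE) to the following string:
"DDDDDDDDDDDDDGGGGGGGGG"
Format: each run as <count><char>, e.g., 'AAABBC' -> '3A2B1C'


Scanning runs left to right:
  i=0: run of 'D' x 13 -> '13D'
  i=13: run of 'G' x 9 -> '9G'

RLE = 13D9G


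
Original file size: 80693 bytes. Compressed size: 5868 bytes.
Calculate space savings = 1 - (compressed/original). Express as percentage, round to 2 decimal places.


ratio = compressed/original = 5868/80693 = 0.07272
savings = 1 - ratio = 1 - 0.07272 = 0.92728
as a percentage: 0.92728 * 100 = 92.73%

Space savings = 1 - 5868/80693 = 92.73%


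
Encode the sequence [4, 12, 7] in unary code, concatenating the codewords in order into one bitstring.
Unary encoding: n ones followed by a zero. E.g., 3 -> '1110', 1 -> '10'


Encode each number as n ones followed by a terminating 0:
  4 -> 11110 (5 bits)
  12 -> 1111111111110 (13 bits)
  7 -> 11111110 (8 bits)
Total length = 5 + 13 + 8 = 26 bits.

Unary([4, 12, 7]) = 11110111111111111011111110 (26 bits)


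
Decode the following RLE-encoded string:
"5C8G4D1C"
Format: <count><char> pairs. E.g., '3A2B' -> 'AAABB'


Expanding each <count><char> pair:
  5C -> 'CCCCC'
  8G -> 'GGGGGGGG'
  4D -> 'DDDD'
  1C -> 'C'

Decoded = CCCCCGGGGGGGGDDDDC


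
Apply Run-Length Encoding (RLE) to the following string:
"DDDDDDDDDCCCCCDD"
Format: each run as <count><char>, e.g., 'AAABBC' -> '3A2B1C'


Scanning runs left to right:
  i=0: run of 'D' x 9 -> '9D'
  i=9: run of 'C' x 5 -> '5C'
  i=14: run of 'D' x 2 -> '2D'

RLE = 9D5C2D


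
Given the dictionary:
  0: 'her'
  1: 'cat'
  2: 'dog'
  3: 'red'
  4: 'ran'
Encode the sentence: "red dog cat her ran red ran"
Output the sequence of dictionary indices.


Look up each word in the dictionary:
  'red' -> 3
  'dog' -> 2
  'cat' -> 1
  'her' -> 0
  'ran' -> 4
  'red' -> 3
  'ran' -> 4

Encoded: [3, 2, 1, 0, 4, 3, 4]


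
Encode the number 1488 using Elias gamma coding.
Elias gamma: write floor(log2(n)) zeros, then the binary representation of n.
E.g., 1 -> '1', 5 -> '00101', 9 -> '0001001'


num_bits = floor(log2(1488)) + 1 = 11
leading_zeros = num_bits - 1 = 10
binary(1488) = 10111010000

Elias gamma(1488) = '0000000000' + '10111010000' = 000000000010111010000 (21 bits)


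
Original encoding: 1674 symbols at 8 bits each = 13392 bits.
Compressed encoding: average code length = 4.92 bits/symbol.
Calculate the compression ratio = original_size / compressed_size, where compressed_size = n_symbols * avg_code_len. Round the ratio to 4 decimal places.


original_size = n_symbols * orig_bits = 1674 * 8 = 13392 bits
compressed_size = n_symbols * avg_code_len = 1674 * 4.92 = 8236.08 bits
ratio = original_size / compressed_size = 13392 / 8236.08 = 1.626

Compression ratio = 1.626


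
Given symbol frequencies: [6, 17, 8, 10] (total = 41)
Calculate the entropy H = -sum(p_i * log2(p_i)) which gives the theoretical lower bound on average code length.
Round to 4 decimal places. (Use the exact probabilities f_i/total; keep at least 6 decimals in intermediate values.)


Per-symbol terms -p_i * log2(p_i) with p_i = f_i/41:
  p = 6/41 = 0.146341: log2(p) = -2.772590, -p*log2(p) = 0.405745
  p = 17/41 = 0.414634: log2(p) = -1.270089, -p*log2(p) = 0.526622
  p = 8/41 = 0.195122: log2(p) = -2.357552, -p*log2(p) = 0.460010
  p = 10/41 = 0.243902: log2(p) = -2.035624, -p*log2(p) = 0.496494
H = 0.405745 + 0.526622 + 0.460010 + 0.496494 = 1.888871

H = 1.8889 bits/symbol


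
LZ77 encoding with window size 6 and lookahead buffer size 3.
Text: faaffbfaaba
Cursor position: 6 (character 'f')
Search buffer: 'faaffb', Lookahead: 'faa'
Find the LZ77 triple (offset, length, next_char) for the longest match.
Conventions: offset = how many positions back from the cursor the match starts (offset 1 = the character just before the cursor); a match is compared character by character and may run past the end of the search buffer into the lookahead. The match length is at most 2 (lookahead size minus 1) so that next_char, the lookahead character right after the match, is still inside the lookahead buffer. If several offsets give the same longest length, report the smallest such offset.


Try each offset into the search buffer:
  offset=1 (pos 5, char 'b'): match length 0
  offset=2 (pos 4, char 'f'): match length 1
  offset=3 (pos 3, char 'f'): match length 1
  offset=4 (pos 2, char 'a'): match length 0
  offset=5 (pos 1, char 'a'): match length 0
  offset=6 (pos 0, char 'f'): match length 2
Longest match has length 2 at offset 6.
next_char = character at position 6 + 2 = 8 -> 'a'

Best match: offset=6, length=2 (matching 'fa' starting at position 0)
LZ77 triple: (6, 2, 'a')


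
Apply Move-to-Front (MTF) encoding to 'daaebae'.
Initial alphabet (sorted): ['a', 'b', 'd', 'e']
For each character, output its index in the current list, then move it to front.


MTF encoding:
'd': index 2 in ['a', 'b', 'd', 'e'] -> ['d', 'a', 'b', 'e']
'a': index 1 in ['d', 'a', 'b', 'e'] -> ['a', 'd', 'b', 'e']
'a': index 0 in ['a', 'd', 'b', 'e'] -> ['a', 'd', 'b', 'e']
'e': index 3 in ['a', 'd', 'b', 'e'] -> ['e', 'a', 'd', 'b']
'b': index 3 in ['e', 'a', 'd', 'b'] -> ['b', 'e', 'a', 'd']
'a': index 2 in ['b', 'e', 'a', 'd'] -> ['a', 'b', 'e', 'd']
'e': index 2 in ['a', 'b', 'e', 'd'] -> ['e', 'a', 'b', 'd']


Output: [2, 1, 0, 3, 3, 2, 2]


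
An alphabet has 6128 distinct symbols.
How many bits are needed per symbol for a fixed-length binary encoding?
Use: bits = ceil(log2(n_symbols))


log2(6128) = 12.5812
Bracket: 2^12 = 4096 < 6128 <= 2^13 = 8192
So ceil(log2(6128)) = 13

bits = ceil(log2(6128)) = ceil(12.5812) = 13 bits


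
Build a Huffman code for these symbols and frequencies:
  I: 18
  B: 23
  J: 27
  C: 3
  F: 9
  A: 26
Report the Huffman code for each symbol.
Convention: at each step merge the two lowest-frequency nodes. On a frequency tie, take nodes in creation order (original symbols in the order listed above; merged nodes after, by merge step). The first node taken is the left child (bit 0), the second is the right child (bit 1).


Huffman tree construction:
Step 1: Merge C(3) + F(9) = 12
Step 2: Merge (C+F)(12) + I(18) = 30
Step 3: Merge B(23) + A(26) = 49
Step 4: Merge J(27) + ((C+F)+I)(30) = 57
Step 5: Merge (B+A)(49) + (J+((C+F)+I))(57) = 106
Read each symbol's code off the tree from the root (left child = 0, right child = 1).

Codes:
  I: 111 (length 3)
  B: 00 (length 2)
  J: 10 (length 2)
  C: 1100 (length 4)
  F: 1101 (length 4)
  A: 01 (length 2)
Average code length: 254/106 = 2.3962 bits/symbol


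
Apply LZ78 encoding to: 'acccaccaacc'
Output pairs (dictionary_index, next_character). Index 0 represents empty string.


LZ78 encoding steps:
Dictionary: {0: ''}
Step 1: w='' (idx 0), next='a' -> output (0, 'a'), add 'a' as idx 1
Step 2: w='' (idx 0), next='c' -> output (0, 'c'), add 'c' as idx 2
Step 3: w='c' (idx 2), next='c' -> output (2, 'c'), add 'cc' as idx 3
Step 4: w='a' (idx 1), next='c' -> output (1, 'c'), add 'ac' as idx 4
Step 5: w='c' (idx 2), next='a' -> output (2, 'a'), add 'ca' as idx 5
Step 6: w='ac' (idx 4), next='c' -> output (4, 'c'), add 'acc' as idx 6


Encoded: [(0, 'a'), (0, 'c'), (2, 'c'), (1, 'c'), (2, 'a'), (4, 'c')]


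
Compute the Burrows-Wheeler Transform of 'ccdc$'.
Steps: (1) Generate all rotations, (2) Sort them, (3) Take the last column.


Rotations (sorted):
  0: $ccdc -> last char: c
  1: c$ccd -> last char: d
  2: ccdc$ -> last char: $
  3: cdc$c -> last char: c
  4: dc$cc -> last char: c


BWT = cd$cc


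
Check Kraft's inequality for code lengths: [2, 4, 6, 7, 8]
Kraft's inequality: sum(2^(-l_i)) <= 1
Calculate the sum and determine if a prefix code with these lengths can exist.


Sum = 2^(-2) + 2^(-4) + 2^(-6) + 2^(-7) + 2^(-8)
    = 0.25 + 0.0625 + 0.015625 + 0.0078125 + 0.00390625
    = 87/256 = 0.33984375
Since 0.33984375 <= 1, Kraft's inequality IS satisfied.
A prefix code with these lengths CAN exist.

Kraft sum = 0.33984375. Satisfied.


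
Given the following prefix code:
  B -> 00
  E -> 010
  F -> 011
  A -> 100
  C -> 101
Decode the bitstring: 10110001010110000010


Decoding step by step:
Bits 101 -> C
Bits 100 -> A
Bits 010 -> E
Bits 101 -> C
Bits 100 -> A
Bits 00 -> B
Bits 010 -> E


Decoded message: CAECABE


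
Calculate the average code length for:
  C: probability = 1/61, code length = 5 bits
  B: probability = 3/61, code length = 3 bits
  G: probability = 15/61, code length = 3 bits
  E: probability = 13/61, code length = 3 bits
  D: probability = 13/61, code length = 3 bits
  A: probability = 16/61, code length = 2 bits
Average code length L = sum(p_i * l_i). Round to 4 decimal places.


Weighted contributions p_i * l_i:
  C: (1/61) * 5 = 5/61
  B: (3/61) * 3 = 9/61
  G: (15/61) * 3 = 45/61
  E: (13/61) * 3 = 39/61
  D: (13/61) * 3 = 39/61
  A: (16/61) * 2 = 32/61
Sum = (5 + 9 + 45 + 39 + 39 + 32)/61 = 169/61

L = 169/61 = 2.7705 bits/symbol


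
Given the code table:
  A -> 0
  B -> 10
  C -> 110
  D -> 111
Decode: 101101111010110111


Decoding:
10 -> B
110 -> C
111 -> D
10 -> B
10 -> B
110 -> C
111 -> D


Result: BCDBBCD


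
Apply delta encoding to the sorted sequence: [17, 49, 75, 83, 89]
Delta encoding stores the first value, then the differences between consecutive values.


First value: 17
Deltas:
  49 - 17 = 32
  75 - 49 = 26
  83 - 75 = 8
  89 - 83 = 6


Delta encoded: [17, 32, 26, 8, 6]


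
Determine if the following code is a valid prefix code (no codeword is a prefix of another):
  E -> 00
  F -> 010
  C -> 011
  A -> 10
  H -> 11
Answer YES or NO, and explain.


Checking each pair (does one codeword prefix another?):
  E='00' vs F='010': no prefix
  E='00' vs C='011': no prefix
  E='00' vs A='10': no prefix
  E='00' vs H='11': no prefix
  F='010' vs E='00': no prefix
  F='010' vs C='011': no prefix
  F='010' vs A='10': no prefix
  F='010' vs H='11': no prefix
  C='011' vs E='00': no prefix
  C='011' vs F='010': no prefix
  C='011' vs A='10': no prefix
  C='011' vs H='11': no prefix
  A='10' vs E='00': no prefix
  A='10' vs F='010': no prefix
  A='10' vs C='011': no prefix
  A='10' vs H='11': no prefix
  H='11' vs E='00': no prefix
  H='11' vs F='010': no prefix
  H='11' vs C='011': no prefix
  H='11' vs A='10': no prefix
No violation found over all pairs.

YES -- this is a valid prefix code. No codeword is a prefix of any other codeword.


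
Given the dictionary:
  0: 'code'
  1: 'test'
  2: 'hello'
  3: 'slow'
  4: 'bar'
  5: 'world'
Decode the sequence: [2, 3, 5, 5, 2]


Look up each index in the dictionary:
  2 -> 'hello'
  3 -> 'slow'
  5 -> 'world'
  5 -> 'world'
  2 -> 'hello'

Decoded: "hello slow world world hello"


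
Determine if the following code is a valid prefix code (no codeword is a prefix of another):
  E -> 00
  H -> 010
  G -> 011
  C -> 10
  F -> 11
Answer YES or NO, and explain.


Checking each pair (does one codeword prefix another?):
  E='00' vs H='010': no prefix
  E='00' vs G='011': no prefix
  E='00' vs C='10': no prefix
  E='00' vs F='11': no prefix
  H='010' vs E='00': no prefix
  H='010' vs G='011': no prefix
  H='010' vs C='10': no prefix
  H='010' vs F='11': no prefix
  G='011' vs E='00': no prefix
  G='011' vs H='010': no prefix
  G='011' vs C='10': no prefix
  G='011' vs F='11': no prefix
  C='10' vs E='00': no prefix
  C='10' vs H='010': no prefix
  C='10' vs G='011': no prefix
  C='10' vs F='11': no prefix
  F='11' vs E='00': no prefix
  F='11' vs H='010': no prefix
  F='11' vs G='011': no prefix
  F='11' vs C='10': no prefix
No violation found over all pairs.

YES -- this is a valid prefix code. No codeword is a prefix of any other codeword.
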